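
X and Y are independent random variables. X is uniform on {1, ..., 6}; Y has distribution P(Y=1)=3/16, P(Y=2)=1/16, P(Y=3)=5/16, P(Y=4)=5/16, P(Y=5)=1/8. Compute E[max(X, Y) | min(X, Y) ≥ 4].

107/21

P(min(X, Y) ≥ 4) = 7/32.
Summing max(X,Y)·P(x,y) over outcomes with min(X, Y) ≥ 4 gives 107/96.
E[max(X, Y) | min(X, Y) ≥ 4] = (107/96) / (7/32) = 107/21.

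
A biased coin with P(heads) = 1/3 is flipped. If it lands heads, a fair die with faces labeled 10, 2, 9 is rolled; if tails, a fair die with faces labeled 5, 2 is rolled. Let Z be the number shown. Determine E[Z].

14/3

E[Z | heads] = (10+2+9)/3 = 7.
E[Z | tails] = (5+2)/2 = 7/2.
E[Z] = (1/3)·(7) + (2/3)·(7/2) = 14/3.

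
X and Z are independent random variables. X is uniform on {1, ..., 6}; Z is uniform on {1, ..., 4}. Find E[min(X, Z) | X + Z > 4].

P(X + Z > 4) = 3/4.
Summing min(X,Z)·P(x,y) over outcomes with X + Z > 4 gives 43/24.
E[min(X, Z) | X + Z > 4] = (43/24) / (3/4) = 43/18.

43/18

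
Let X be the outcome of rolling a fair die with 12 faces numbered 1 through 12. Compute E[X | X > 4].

17/2

Given X > 4, X is equally likely to be any of {5, 6, 7, 8, 9, 10, 11, 12}.
E[X | X > 4] = (5 + 6 + 7 + 8 + 9 + 10 + 11 + 12) / 8 = 17/2.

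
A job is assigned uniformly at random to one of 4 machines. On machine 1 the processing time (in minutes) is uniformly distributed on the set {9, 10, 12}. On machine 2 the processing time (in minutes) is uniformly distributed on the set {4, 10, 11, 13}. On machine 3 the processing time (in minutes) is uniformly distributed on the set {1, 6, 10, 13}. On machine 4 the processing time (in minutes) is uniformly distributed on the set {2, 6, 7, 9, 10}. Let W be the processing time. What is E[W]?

128/15

E[W | machine 1] = (9+10+12)/3 = 31/3.
E[W | machine 2] = (4+10+11+13)/4 = 19/2.
E[W | machine 3] = (1+6+10+13)/4 = 15/2.
E[W | machine 4] = (2+6+7+9+10)/5 = 34/5.
E[W] = (1/4)·(31/3) + (1/4)·(19/2) + (1/4)·(15/2) + (1/4)·(34/5) = 128/15.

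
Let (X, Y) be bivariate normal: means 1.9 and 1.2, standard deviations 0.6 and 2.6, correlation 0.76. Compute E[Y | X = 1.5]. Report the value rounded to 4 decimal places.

The regression of Y on X has slope ρ·σ_Y/σ_X and passes through (μ_X, μ_Y).
E[Y | X=1.5] = 1.2 + (0.76)·(2.6/0.6)·(1.5 − (1.9)) = 1.2 + (3.2933)·(-0.4) = -0.1173.

-0.1173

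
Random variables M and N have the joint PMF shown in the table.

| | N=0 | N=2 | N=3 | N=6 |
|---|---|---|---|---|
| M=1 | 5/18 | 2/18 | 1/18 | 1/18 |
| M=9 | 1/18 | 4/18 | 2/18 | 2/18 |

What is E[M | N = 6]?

19/3

P(N = 6) = 1/6.
Σ M·P over the event = 1·(1/18) + 9·(2/18) = 19/18.
E[M | N = 6] = (19/18) / (1/6) = 19/3.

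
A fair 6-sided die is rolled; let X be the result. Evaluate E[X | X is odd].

Given X is odd, X is equally likely to be any of {1, 3, 5}.
E[X | X is odd] = (1 + 3 + 5) / 3 = 3.

3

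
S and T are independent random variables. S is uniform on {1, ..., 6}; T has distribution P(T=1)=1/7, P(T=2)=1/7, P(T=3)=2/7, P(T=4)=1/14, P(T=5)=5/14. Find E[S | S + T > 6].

212/47

P(S + T > 6) = 47/84.
Summing S·P(x,y) over outcomes with S + T > 6 gives 53/21.
E[S | S + T > 6] = (53/21) / (47/84) = 212/47.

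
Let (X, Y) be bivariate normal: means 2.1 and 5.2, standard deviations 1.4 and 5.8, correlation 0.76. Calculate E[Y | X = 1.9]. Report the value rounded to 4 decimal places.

E[Y | X=x] = μ_Y + ρ(σ_Y/σ_X)(x − μ_X) for jointly normal variables.
E[Y | X=1.9] = 5.2 + (0.76)·(5.8/1.4)·(1.9 − (2.1)) = 5.2 + (3.1486)·(-0.2) = 4.5703.

4.5703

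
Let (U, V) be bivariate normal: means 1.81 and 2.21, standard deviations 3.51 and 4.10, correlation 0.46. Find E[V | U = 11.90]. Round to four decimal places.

7.6316

The regression of V on U has slope ρ·σ_V/σ_U and passes through (μ_U, μ_V).
E[V | U=11.90] = 2.21 + (0.46)·(4.10/3.51)·(11.90 − (1.81)) = 2.21 + (0.53732)·(10.09) = 7.6316.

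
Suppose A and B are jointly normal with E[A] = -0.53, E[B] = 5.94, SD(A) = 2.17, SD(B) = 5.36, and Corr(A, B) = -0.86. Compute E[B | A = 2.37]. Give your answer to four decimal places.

For a bivariate normal, E[B | A=x] = μ_B + ρ·(σ_B/σ_A)·(x − μ_A).
E[B | A=2.37] = 5.94 + (-0.86)·(5.36/2.17)·(2.37 − (-0.53)) = 5.94 + (-2.12424)·(2.9) = -0.2203.

-0.2203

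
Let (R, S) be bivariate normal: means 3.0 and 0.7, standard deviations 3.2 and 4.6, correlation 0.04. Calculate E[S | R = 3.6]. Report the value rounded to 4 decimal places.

The regression of S on R has slope ρ·σ_S/σ_R and passes through (μ_R, μ_S).
E[S | R=3.6] = 0.7 + (0.04)·(4.6/3.2)·(3.6 − (3.0)) = 0.7 + (0.0575)·(0.6) = 0.7345.

0.7345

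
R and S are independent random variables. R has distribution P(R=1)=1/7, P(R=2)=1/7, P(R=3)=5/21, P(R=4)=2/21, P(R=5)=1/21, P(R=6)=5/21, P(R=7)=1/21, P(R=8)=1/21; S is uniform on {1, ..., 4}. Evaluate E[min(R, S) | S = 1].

P(S = 1) = 1/4.
Summing min(R,S)·P(x,y) over outcomes with S = 1 gives 1/4.
E[min(R, S) | S = 1] = (1/4) / (1/4) = 1.

1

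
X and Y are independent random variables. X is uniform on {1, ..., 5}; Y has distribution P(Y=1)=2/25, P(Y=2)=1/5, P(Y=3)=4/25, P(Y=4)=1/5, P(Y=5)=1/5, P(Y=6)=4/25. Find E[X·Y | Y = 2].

P(Y = 2) = 1/5.
Summing XY·P(x,y) over outcomes with Y = 2 gives 6/5.
E[X·Y | Y = 2] = (6/5) / (1/5) = 6.

6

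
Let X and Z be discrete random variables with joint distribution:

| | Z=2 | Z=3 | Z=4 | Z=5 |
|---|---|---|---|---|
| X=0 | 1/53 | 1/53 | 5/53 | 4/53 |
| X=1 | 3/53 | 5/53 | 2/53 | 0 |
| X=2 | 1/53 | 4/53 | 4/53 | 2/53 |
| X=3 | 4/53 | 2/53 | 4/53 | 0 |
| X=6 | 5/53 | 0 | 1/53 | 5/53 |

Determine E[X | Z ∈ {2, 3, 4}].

47/21

P(Z ∈ {2, 3, 4}) = 42/53.
Summing X·P(X=x,Z=y) over the conditioning event gives 94/53.
E[X | Z ∈ {2, 3, 4}] = (94/53) / (42/53) = 47/21.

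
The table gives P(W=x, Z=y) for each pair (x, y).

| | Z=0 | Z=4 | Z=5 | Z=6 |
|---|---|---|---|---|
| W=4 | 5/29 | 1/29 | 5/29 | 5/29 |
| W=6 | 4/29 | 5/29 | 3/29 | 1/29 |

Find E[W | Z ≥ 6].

P(Z ≥ 6) = 6/29.
Σ W·P over the event = 4·(5/29) + 6·(1/29) = 26/29.
E[W | Z ≥ 6] = (26/29) / (6/29) = 13/3.

13/3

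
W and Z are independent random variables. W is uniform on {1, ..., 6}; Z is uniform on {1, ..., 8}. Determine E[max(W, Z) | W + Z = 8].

Outcomes with W + Z = 8: (1,7), (2,6), (3,5), (4,4), (5,3), (6,2), each with probability 1/48.
E[max(W, Z) | W + Z = 8] = (7 + 6 + 5 + 4 + 5 + 6) / 6 = 11/2.

11/2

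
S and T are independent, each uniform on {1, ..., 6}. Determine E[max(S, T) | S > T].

P(S > T) = 5/12.
Summing max(S,T)·P(x,y) over outcomes with S > T gives 35/18.
E[max(S, T) | S > T] = (35/18) / (5/12) = 14/3.

14/3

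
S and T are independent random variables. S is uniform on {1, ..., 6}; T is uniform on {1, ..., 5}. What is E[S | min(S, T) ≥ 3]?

9/2

P(min(S, T) ≥ 3) = 2/5.
Summing S·P(x,y) over outcomes with min(S, T) ≥ 3 gives 9/5.
E[S | min(S, T) ≥ 3] = (9/5) / (2/5) = 9/2.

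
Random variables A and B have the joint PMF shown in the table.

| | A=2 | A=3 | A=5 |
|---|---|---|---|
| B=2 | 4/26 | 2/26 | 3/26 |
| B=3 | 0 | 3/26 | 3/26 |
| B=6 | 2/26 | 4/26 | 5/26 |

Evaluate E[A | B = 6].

P(B = 6) = 11/26.
Σ A·P over the event = 2·(2/26) + 3·(4/26) + 5·(5/26) = 41/26.
E[A | B = 6] = (41/26) / (11/26) = 41/11.

41/11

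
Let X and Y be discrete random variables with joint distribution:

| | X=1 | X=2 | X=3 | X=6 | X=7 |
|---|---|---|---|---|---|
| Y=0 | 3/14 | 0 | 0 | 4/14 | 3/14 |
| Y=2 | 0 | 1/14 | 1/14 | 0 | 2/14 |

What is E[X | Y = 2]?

P(Y = 2) = 2/7.
Σ X·P over the event = 2·(1/14) + 3·(1/14) + 7·(2/14) = 19/14.
E[X | Y = 2] = (19/14) / (2/7) = 19/4.

19/4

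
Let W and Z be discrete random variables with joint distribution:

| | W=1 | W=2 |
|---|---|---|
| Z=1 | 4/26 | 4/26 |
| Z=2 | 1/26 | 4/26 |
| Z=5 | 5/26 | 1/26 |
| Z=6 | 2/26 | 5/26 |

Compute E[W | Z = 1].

3/2

P(Z = 1) = 4/13.
Σ W·P over the event = 1·(4/26) + 2·(4/26) = 6/13.
E[W | Z = 1] = (6/13) / (4/13) = 3/2.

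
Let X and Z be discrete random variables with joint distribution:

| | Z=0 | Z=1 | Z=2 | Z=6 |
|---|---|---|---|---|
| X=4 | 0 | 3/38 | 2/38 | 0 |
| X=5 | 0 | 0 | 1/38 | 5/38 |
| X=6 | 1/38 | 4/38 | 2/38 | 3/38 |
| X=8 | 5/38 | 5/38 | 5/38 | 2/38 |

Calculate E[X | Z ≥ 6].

59/10

P(Z ≥ 6) = 5/19.
Σ X·P over the event = 5·(5/38) + 6·(3/38) + 8·(2/38) = 59/38.
E[X | Z ≥ 6] = (59/38) / (5/19) = 59/10.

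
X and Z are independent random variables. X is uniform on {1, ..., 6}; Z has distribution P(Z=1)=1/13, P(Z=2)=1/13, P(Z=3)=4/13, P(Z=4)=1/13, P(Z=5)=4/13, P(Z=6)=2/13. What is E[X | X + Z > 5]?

122/31

P(X + Z > 5) = 31/39.
Summing X·P(x,y) over outcomes with X + Z > 5 gives 122/39.
E[X | X + Z > 5] = (122/39) / (31/39) = 122/31.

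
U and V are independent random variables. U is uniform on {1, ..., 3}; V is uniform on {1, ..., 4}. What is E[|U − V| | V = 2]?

P(V = 2) = 1/4.
Summing |U−V|·P(x,y) over outcomes with V = 2 gives 1/6.
E[|U − V| | V = 2] = (1/6) / (1/4) = 2/3.

2/3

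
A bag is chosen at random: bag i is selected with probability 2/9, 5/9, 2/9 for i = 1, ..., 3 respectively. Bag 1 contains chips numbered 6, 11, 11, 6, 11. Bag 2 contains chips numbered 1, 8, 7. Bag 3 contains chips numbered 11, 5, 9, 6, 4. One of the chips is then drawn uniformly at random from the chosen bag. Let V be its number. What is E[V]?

176/27

E[V | bag 1] = (6+11+11+6+11)/5 = 9.
E[V | bag 2] = (1+8+7)/3 = 16/3.
E[V | bag 3] = (11+5+9+6+4)/5 = 7.
By the law of total expectation,
E[V] = (2/9)·(9) + (5/9)·(16/3) + (2/9)·(7) = 176/27.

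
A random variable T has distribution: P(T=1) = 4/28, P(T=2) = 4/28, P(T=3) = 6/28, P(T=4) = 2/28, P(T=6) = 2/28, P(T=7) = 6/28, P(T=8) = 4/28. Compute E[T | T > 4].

P(T > 4) = 3/7.
Σ over the event: 6·1/14 + 7·3/14 + 8·1/7 = 43/14.
E[T | T > 4] = (43/14) / (3/7) = 43/6.

43/6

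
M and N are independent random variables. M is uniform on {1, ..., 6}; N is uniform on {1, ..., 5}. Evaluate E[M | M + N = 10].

11/2

Outcomes with M + N = 10: (5,5), (6,4), each with probability 1/30.
E[M | M + N = 10] = (5 + 6) / 2 = 11/2.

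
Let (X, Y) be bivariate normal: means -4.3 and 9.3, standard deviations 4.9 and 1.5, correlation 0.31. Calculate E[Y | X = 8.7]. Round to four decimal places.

For a bivariate normal, E[Y | X=x] = μ_Y + ρ·(σ_Y/σ_X)·(x − μ_X).
E[Y | X=8.7] = 9.3 + (0.31)·(1.5/4.9)·(8.7 − (-4.3)) = 9.3 + (0.094898)·(13) = 10.5337.

10.5337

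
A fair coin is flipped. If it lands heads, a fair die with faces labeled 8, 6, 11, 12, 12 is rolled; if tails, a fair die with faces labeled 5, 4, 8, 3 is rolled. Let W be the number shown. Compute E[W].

37/5

E[W | heads] = (8+6+11+12+12)/5 = 49/5.
E[W | tails] = (5+4+8+3)/4 = 5.
E[W] = (1/2)·(49/5) + (1/2)·(5) = 37/5.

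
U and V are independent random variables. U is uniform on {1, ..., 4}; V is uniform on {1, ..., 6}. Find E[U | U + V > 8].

11/3

P(U + V > 8) = 1/8.
Summing U·P(x,y) over outcomes with U + V > 8 gives 11/24.
E[U | U + V > 8] = (11/24) / (1/8) = 11/3.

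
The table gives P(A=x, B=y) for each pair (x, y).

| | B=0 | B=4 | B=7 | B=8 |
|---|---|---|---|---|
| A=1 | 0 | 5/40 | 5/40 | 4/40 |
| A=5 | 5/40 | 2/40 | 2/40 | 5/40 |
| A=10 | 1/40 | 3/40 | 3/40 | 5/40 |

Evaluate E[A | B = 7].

9/2

P(B = 7) = 1/4.
Σ A·P over the event = 1·(5/40) + 5·(2/40) + 10·(3/40) = 9/8.
E[A | B = 7] = (9/8) / (1/4) = 9/2.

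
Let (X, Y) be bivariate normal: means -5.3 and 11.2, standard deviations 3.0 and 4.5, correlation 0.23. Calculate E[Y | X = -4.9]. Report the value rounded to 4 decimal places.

For a bivariate normal, E[Y | X=x] = μ_Y + ρ·(σ_Y/σ_X)·(x − μ_X).
E[Y | X=-4.9] = 11.2 + (0.23)·(4.5/3.0)·(-4.9 − (-5.3)) = 11.2 + (0.345)·(0.4) = 11.3380.

11.3380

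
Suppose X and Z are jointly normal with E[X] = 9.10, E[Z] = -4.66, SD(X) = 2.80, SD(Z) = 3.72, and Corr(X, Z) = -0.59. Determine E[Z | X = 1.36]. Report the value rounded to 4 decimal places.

E[Z | X=x] = μ_Z + ρ(σ_Z/σ_X)(x − μ_X) for jointly normal variables.
E[Z | X=1.36] = -4.66 + (-0.59)·(3.72/2.80)·(1.36 − (9.10)) = -4.66 + (-0.78386)·(-7.74) = 1.4071.

1.4071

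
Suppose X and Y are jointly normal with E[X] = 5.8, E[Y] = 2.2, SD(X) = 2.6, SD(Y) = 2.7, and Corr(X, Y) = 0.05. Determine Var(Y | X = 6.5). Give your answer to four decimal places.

7.2718

The conditional variance in a bivariate normal is σ_Y²(1 − ρ²), independent of x.
Var(Y | X=6.5) = (2.7)²·(1 − (0.05)²) = 7.29·0.9975 = 7.2718.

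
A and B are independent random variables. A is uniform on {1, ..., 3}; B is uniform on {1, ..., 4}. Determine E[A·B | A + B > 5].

P(A + B > 5) = 1/4.
Summing AB·P(x,y) over outcomes with A + B > 5 gives 29/12.
E[A·B | A + B > 5] = (29/12) / (1/4) = 29/3.

29/3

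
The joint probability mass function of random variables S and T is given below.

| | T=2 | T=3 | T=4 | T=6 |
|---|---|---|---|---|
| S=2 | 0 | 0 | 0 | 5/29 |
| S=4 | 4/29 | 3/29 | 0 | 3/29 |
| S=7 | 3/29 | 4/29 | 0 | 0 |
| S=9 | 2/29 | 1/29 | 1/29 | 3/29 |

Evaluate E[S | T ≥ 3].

107/20

P(T ≥ 3) = 20/29.
Σ S·P over the event = 2·(5/29) + 4·(3/29) + 4·(3/29) + 7·(4/29) + 9·(1/29) + 9·(1/29) + 9·(3/29) = 107/29.
E[S | T ≥ 3] = (107/29) / (20/29) = 107/20.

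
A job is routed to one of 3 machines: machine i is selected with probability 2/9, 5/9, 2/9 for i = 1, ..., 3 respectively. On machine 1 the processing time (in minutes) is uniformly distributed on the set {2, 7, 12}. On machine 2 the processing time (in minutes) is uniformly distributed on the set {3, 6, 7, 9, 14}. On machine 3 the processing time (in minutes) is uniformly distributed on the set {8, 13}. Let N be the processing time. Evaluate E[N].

74/9

E[N | machine 1] = (2+7+12)/3 = 7.
E[N | machine 2] = (3+6+7+9+14)/5 = 39/5.
E[N | machine 3] = (8+13)/2 = 21/2.
By the law of total expectation,
E[N] = (2/9)·(7) + (5/9)·(39/5) + (2/9)·(21/2) = 74/9.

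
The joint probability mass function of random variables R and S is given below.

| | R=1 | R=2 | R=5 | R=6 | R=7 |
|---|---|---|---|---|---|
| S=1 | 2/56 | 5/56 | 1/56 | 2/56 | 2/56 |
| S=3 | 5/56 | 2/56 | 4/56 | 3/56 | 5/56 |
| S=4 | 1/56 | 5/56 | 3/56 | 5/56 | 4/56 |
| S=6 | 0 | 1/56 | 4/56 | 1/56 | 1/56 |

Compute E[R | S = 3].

P(S = 3) = 19/56.
Σ R·P over the event = 1·(5/56) + 2·(2/56) + 5·(4/56) + 6·(3/56) + 7·(5/56) = 41/28.
E[R | S = 3] = (41/28) / (19/56) = 82/19.

82/19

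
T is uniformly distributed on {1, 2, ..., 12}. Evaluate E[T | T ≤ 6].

7/2

Given T ≤ 6, T is equally likely to be any of {1, 2, 3, 4, 5, 6}.
E[T | T ≤ 6] = (1 + 2 + 3 + 4 + 5 + 6) / 6 = 7/2.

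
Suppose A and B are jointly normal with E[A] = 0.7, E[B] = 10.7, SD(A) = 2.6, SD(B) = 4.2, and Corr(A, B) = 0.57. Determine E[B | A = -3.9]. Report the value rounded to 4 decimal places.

E[B | A=x] = μ_B + ρ(σ_B/σ_A)(x − μ_A) for jointly normal variables.
E[B | A=-3.9] = 10.7 + (0.57)·(4.2/2.6)·(-3.9 − (0.7)) = 10.7 + (0.92077)·(-4.6) = 6.4645.

6.4645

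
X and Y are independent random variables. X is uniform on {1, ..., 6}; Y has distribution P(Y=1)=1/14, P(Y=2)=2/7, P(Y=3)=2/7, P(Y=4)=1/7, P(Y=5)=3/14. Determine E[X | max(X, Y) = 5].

P(max(X, Y) = 5) = 13/42.
Summing X·P(x,y) over outcomes with max(X, Y) = 5 gives 25/21.
E[X | max(X, Y) = 5] = (25/21) / (13/42) = 50/13.

50/13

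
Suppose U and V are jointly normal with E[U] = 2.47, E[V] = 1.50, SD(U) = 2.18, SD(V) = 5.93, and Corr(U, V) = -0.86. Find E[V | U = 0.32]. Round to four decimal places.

The regression of V on U has slope ρ·σ_V/σ_U and passes through (μ_U, μ_V).
E[V | U=0.32] = 1.50 + (-0.86)·(5.93/2.18)·(0.32 − (2.47)) = 1.50 + (-2.33936)·(-2.15) = 6.5296.

6.5296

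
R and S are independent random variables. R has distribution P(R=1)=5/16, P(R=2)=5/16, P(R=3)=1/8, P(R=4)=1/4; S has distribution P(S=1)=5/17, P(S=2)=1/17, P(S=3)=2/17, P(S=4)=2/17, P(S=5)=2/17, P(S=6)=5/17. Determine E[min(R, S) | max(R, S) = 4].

P(max(R, S) = 4) = 4/17.
Summing min(R,S)·P(x,y) over outcomes with max(R, S) = 4 gives 63/136.
E[min(R, S) | max(R, S) = 4] = (63/136) / (4/17) = 63/32.

63/32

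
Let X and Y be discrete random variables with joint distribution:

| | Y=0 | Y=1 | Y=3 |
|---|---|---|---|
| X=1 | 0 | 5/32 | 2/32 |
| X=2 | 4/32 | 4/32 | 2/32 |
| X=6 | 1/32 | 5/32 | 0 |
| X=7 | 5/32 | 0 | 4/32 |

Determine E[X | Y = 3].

P(Y = 3) = 1/4.
Σ X·P over the event = 1·(2/32) + 2·(2/32) + 7·(4/32) = 17/16.
E[X | Y = 3] = (17/16) / (1/4) = 17/4.

17/4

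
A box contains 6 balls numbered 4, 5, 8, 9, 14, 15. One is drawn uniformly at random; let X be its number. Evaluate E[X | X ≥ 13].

P(X ≥ 13) = 1/3.
Σ over the event: 14·1/6 + 15·1/6 = 29/6.
E[X | X ≥ 13] = (29/6) / (1/3) = 29/2.

29/2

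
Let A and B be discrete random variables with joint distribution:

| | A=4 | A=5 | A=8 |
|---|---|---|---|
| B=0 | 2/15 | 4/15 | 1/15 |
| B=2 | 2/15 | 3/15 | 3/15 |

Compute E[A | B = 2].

47/8

P(B = 2) = 8/15.
Summing A·P(A=x,B=y) over the conditioning event gives 47/15.
E[A | B = 2] = (47/15) / (8/15) = 47/8.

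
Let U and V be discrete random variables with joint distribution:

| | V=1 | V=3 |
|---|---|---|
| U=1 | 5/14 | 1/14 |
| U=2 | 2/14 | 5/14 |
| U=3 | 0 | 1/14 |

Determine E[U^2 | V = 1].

P(V = 1) = 1/2.
Σ U^2·P over the event = 1·(5/14) + 4·(2/14) = 13/14.
E[U^2 | V = 1] = (13/14) / (1/2) = 13/7.

13/7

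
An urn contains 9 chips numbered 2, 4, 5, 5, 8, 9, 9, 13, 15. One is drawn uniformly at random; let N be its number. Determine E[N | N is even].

P(N is even) = 1/3.
Σ over the event: 2·1/9 + 4·1/9 + 8·1/9 = 14/9.
E[N | N is even] = (14/9) / (1/3) = 14/3.

14/3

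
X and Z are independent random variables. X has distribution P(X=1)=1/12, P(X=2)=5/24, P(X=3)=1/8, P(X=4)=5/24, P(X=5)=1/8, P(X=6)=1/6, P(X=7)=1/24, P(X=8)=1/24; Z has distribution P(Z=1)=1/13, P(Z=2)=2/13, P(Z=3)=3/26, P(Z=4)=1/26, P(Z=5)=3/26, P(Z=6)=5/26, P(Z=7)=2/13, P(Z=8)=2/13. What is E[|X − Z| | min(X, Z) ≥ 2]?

313/132

P(min(X, Z) ≥ 2) = 11/13.
Summing |X−Z|·P(x,y) over outcomes with min(X, Z) ≥ 2 gives 313/156.
E[|X − Z| | min(X, Z) ≥ 2] = (313/156) / (11/13) = 313/132.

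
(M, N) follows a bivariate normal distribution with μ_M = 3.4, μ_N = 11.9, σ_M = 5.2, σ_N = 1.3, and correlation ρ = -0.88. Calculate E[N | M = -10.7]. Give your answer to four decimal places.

E[N | M=x] = μ_N + ρ(σ_N/σ_M)(x − μ_M) for jointly normal variables.
E[N | M=-10.7] = 11.9 + (-0.88)·(1.3/5.2)·(-10.7 − (3.4)) = 11.9 + (-0.22)·(-14.1) = 15.0020.

15.0020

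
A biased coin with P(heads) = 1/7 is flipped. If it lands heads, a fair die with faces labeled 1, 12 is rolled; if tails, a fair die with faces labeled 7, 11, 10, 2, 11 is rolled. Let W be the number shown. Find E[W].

557/70

E[W | heads] = (1+12)/2 = 13/2.
E[W | tails] = (7+11+10+2+11)/5 = 41/5.
By the law of total expectation,
E[W] = (1/7)·(13/2) + (6/7)·(41/5) = 557/70.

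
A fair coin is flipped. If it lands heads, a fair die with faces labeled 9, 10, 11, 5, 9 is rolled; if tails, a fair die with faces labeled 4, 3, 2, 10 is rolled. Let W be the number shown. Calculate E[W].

271/40

E[W | heads] = (9+10+11+5+9)/5 = 44/5.
E[W | tails] = (4+3+2+10)/4 = 19/4.
E[W] = (1/2)·(44/5) + (1/2)·(19/4) = 271/40.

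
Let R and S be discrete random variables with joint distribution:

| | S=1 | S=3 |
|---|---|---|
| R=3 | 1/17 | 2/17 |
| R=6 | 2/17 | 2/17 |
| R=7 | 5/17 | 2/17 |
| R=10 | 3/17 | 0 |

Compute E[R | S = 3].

16/3

P(S = 3) = 6/17.
Σ R·P over the event = 3·(2/17) + 6·(2/17) + 7·(2/17) = 32/17.
E[R | S = 3] = (32/17) / (6/17) = 16/3.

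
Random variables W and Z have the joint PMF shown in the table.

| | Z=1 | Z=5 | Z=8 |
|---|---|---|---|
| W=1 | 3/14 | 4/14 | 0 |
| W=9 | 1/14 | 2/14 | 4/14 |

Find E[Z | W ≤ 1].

P(W ≤ 1) = 1/2.
Σ Z·P over the event = 1·(3/14) + 5·(4/14) = 23/14.
E[Z | W ≤ 1] = (23/14) / (1/2) = 23/7.

23/7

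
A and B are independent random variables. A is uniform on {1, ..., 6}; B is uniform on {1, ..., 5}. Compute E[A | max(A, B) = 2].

5/3

Outcomes with max(A, B) = 2: (1,2), (2,1), (2,2), each with probability 1/30.
E[A | max(A, B) = 2] = (1 + 2 + 2) / 3 = 5/3.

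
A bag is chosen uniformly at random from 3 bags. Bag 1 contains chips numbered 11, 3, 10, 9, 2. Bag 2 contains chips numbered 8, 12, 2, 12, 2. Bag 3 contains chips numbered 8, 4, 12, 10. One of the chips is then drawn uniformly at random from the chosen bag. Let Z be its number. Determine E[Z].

227/30

E[Z | bag 1] = (11+3+10+9+2)/5 = 7.
E[Z | bag 2] = (8+12+2+12+2)/5 = 36/5.
E[Z | bag 3] = (8+4+12+10)/4 = 17/2.
By the law of total expectation,
E[Z] = (1/3)·(7) + (1/3)·(36/5) + (1/3)·(17/2) = 227/30.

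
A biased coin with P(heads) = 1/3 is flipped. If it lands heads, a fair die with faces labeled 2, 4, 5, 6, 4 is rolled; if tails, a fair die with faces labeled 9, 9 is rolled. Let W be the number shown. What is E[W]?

37/5

E[W | heads] = (2+4+5+6+4)/5 = 21/5.
E[W | tails] = (9+9)/2 = 9.
E[W] = (1/3)·(21/5) + (2/3)·(9) = 37/5.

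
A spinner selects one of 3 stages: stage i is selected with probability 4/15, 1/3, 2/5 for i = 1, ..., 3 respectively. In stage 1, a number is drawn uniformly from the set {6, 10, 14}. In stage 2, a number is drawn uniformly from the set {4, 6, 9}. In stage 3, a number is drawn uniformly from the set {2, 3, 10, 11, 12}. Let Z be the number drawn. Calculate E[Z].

1759/225

E[Z | stage 1] = (6+10+14)/3 = 10.
E[Z | stage 2] = (4+6+9)/3 = 19/3.
E[Z | stage 3] = (2+3+10+11+12)/5 = 38/5.
E[Z] = (4/15)·(10) + (1/3)·(19/3) + (2/5)·(38/5) = 1759/225.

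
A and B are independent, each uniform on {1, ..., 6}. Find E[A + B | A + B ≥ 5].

116/15

P(A + B ≥ 5) = 5/6.
Summing (A+B)·P(x,y) over outcomes with A + B ≥ 5 gives 58/9.
E[A + B | A + B ≥ 5] = (58/9) / (5/6) = 116/15.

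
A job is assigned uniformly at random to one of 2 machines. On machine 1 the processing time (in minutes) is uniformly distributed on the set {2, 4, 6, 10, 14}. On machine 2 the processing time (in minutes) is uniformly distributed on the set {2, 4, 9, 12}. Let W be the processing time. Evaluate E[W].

279/40

E[W | machine 1] = (2+4+6+10+14)/5 = 36/5.
E[W | machine 2] = (2+4+9+12)/4 = 27/4.
E[W] = (1/2)·(36/5) + (1/2)·(27/4) = 279/40.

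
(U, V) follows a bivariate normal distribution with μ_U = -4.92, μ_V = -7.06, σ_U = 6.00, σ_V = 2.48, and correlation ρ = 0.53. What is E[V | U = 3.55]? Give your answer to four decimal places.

-5.2045

The regression of V on U has slope ρ·σ_V/σ_U and passes through (μ_U, μ_V).
E[V | U=3.55] = -7.06 + (0.53)·(2.48/6.00)·(3.55 − (-4.92)) = -7.06 + (0.21907)·(8.47) = -5.2045.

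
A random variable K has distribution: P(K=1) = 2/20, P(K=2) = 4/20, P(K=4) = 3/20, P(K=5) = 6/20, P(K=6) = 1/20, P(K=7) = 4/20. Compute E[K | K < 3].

5/3

P(K < 3) = 3/10.
Σ over the event: 1·1/10 + 2·1/5 = 1/2.
E[K | K < 3] = (1/2) / (3/10) = 5/3.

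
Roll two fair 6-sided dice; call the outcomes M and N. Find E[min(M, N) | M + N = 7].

P(M + N = 7) = 1/6.
Summing min(M,N)·P(x,y) over outcomes with M + N = 7 gives 1/3.
E[min(M, N) | M + N = 7] = (1/3) / (1/6) = 2.

2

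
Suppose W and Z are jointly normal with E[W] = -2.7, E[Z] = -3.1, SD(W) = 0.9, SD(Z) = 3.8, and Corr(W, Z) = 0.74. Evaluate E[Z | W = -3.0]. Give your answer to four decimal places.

-4.0373

For a bivariate normal, E[Z | W=x] = μ_Z + ρ·(σ_Z/σ_W)·(x − μ_W).
E[Z | W=-3.0] = -3.1 + (0.74)·(3.8/0.9)·(-3.0 − (-2.7)) = -3.1 + (3.1244)·(-0.3) = -4.0373.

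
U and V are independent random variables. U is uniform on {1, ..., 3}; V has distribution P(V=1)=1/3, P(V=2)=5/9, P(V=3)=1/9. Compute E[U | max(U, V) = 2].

21/13

P(max(U, V) = 2) = 13/27.
Summing U·P(x,y) over outcomes with max(U, V) = 2 gives 7/9.
E[U | max(U, V) = 2] = (7/9) / (13/27) = 21/13.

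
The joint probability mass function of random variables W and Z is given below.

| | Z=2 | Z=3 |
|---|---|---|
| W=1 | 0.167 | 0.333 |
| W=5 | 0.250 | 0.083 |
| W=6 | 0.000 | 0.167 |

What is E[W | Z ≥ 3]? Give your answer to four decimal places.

P(Z ≥ 3) = 0.583.
Σ W·P over the event = 1·(0.333) + 5·(0.083) + 6·(0.167) = 1.750.
E[W | Z ≥ 3] = (1.750) / (0.583) = 3.0017.

3.0017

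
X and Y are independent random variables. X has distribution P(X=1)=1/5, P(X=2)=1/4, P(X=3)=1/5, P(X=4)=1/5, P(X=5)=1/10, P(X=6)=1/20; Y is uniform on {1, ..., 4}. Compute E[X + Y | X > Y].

P(X > Y) = 37/80.
Summing (X+Y)·P(x,y) over outcomes with X > Y gives 217/80.
E[X + Y | X > Y] = (217/80) / (37/80) = 217/37.

217/37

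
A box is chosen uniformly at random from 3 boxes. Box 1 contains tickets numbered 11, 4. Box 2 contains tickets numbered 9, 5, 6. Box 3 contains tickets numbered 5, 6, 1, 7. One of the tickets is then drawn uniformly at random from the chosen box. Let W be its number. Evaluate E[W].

227/36

E[W | box 1] = (11+4)/2 = 15/2.
E[W | box 2] = (9+5+6)/3 = 20/3.
E[W | box 3] = (5+6+1+7)/4 = 19/4.
E[W] = (1/3)·(15/2) + (1/3)·(20/3) + (1/3)·(19/4) = 227/36.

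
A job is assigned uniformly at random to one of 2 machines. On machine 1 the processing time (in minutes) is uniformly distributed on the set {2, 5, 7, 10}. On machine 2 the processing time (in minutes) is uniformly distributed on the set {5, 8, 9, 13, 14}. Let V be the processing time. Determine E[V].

79/10

E[V | machine 1] = (2+5+7+10)/4 = 6.
E[V | machine 2] = (5+8+9+13+14)/5 = 49/5.
E[V] = (1/2)·(6) + (1/2)·(49/5) = 79/10.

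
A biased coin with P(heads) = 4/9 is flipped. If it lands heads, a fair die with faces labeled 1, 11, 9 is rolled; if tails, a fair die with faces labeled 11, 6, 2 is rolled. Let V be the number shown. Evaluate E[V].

179/27

E[V | heads] = (1+11+9)/3 = 7.
E[V | tails] = (11+6+2)/3 = 19/3.
By the law of total expectation,
E[V] = (4/9)·(7) + (5/9)·(19/3) = 179/27.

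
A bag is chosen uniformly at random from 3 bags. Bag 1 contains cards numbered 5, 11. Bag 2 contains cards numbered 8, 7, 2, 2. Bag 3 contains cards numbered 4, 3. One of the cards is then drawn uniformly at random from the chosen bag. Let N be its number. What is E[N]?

65/12

E[N | bag 1] = (5+11)/2 = 8.
E[N | bag 2] = (8+7+2+2)/4 = 19/4.
E[N | bag 3] = (4+3)/2 = 7/2.
By the law of total expectation,
E[N] = (1/3)·(8) + (1/3)·(19/4) + (1/3)·(7/2) = 65/12.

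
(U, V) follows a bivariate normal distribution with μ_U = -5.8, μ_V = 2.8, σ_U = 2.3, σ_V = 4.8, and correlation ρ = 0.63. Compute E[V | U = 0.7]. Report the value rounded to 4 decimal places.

11.3461

The regression of V on U has slope ρ·σ_V/σ_U and passes through (μ_U, μ_V).
E[V | U=0.7] = 2.8 + (0.63)·(4.8/2.3)·(0.7 − (-5.8)) = 2.8 + (1.31478)·(6.5) = 11.3461.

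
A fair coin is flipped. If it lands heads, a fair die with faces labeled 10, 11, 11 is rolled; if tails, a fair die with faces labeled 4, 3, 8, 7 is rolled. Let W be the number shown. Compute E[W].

97/12

E[W | heads] = (10+11+11)/3 = 32/3.
E[W | tails] = (4+3+8+7)/4 = 11/2.
By the law of total expectation,
E[W] = (1/2)·(32/3) + (1/2)·(11/2) = 97/12.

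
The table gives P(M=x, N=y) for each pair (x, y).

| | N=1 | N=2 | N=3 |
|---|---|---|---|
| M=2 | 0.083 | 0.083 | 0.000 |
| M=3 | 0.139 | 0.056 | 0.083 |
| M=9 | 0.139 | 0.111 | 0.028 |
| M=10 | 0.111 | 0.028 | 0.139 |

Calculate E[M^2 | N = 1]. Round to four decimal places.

50.7246

P(N = 1) = 0.472.
Σ M^2·P over the event = 4·(0.083) + 9·(0.139) + 81·(0.139) + 100·(0.111) = 23.942.
E[M^2 | N = 1] = (23.942) / (0.472) = 50.7246.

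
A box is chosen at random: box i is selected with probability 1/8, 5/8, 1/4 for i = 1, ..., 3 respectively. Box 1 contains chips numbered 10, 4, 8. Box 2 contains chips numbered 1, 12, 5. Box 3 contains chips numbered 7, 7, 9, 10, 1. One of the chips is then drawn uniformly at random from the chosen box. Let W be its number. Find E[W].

191/30

E[W | box 1] = (10+4+8)/3 = 22/3.
E[W | box 2] = (1+12+5)/3 = 6.
E[W | box 3] = (7+7+9+10+1)/5 = 34/5.
E[W] = (1/8)·(22/3) + (5/8)·(6) + (1/4)·(34/5) = 191/30.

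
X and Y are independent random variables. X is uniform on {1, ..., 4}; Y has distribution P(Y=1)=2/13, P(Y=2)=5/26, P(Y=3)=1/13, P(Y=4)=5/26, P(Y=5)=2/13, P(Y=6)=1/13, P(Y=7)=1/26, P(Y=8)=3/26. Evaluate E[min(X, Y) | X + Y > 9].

P(X + Y > 9) = 1/8.
Summing min(X,Y)·P(x,y) over outcomes with X + Y > 9 gives 21/52.
E[min(X, Y) | X + Y > 9] = (21/52) / (1/8) = 42/13.

42/13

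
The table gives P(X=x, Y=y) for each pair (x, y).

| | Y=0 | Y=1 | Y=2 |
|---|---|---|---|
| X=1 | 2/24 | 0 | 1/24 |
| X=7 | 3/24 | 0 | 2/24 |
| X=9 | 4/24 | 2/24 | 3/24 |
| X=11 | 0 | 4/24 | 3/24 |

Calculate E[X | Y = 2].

25/3

P(Y = 2) = 3/8.
Σ X·P over the event = 1·(1/24) + 7·(2/24) + 9·(3/24) + 11·(3/24) = 25/8.
E[X | Y = 2] = (25/8) / (3/8) = 25/3.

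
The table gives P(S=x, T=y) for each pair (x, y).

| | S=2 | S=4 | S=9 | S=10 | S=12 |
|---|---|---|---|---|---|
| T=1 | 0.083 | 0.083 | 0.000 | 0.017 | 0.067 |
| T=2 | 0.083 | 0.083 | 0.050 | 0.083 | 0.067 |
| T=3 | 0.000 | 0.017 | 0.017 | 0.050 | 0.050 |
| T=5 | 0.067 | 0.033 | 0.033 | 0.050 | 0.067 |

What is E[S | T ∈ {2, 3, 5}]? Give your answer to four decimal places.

7.6933

P(T ∈ {2, 3, 5}) = 0.750.
Summing S·P(S=x,T=y) over the conditioning event gives 5.770.
E[S | T ∈ {2, 3, 5}] = (5.770) / (0.750) = 7.6933.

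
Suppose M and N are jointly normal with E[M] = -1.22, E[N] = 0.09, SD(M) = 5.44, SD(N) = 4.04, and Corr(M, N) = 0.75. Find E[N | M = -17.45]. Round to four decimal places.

-8.9499

E[N | M=x] = μ_N + ρ(σ_N/σ_M)(x − μ_M) for jointly normal variables.
E[N | M=-17.45] = 0.09 + (0.75)·(4.04/5.44)·(-17.45 − (-1.22)) = 0.09 + (0.55699)·(-16.23) = -8.9499.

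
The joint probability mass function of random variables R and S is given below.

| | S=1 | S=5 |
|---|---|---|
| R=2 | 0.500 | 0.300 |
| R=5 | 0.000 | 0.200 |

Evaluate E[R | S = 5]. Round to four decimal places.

P(S = 5) = 0.500.
Σ R·P over the event = 2·(0.300) + 5·(0.200) = 1.600.
E[R | S = 5] = (1.600) / (0.500) = 3.2000.

3.2000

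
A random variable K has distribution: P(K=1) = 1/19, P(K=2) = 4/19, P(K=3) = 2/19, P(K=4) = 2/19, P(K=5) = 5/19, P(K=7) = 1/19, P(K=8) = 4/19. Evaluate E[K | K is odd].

P(K is odd) = 9/19.
Σ over the event: 1·1/19 + 3·2/19 + 5·5/19 + 7·1/19 = 39/19.
E[K | K is odd] = (39/19) / (9/19) = 13/3.

13/3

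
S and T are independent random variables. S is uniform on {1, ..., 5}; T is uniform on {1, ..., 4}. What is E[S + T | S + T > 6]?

P(S + T > 6) = 3/10.
Summing (S+T)·P(x,y) over outcomes with S + T > 6 gives 23/10.
E[S + T | S + T > 6] = (23/10) / (3/10) = 23/3.

23/3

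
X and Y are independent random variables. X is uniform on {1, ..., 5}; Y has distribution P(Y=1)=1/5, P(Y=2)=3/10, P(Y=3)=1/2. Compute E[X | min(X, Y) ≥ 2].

7/2

P(min(X, Y) ≥ 2) = 16/25.
Summing X·P(x,y) over outcomes with min(X, Y) ≥ 2 gives 56/25.
E[X | min(X, Y) ≥ 2] = (56/25) / (16/25) = 7/2.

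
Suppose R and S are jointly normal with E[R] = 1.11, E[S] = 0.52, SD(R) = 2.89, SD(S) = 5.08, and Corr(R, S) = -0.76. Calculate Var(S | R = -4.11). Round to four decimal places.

For a bivariate normal, Var(S | R=x) = σ_S²(1 − ρ²).
Var(S | R=-4.11) = (5.08)²·(1 − (-0.76)²) = 25.8064·0.4224 = 10.9006.

10.9006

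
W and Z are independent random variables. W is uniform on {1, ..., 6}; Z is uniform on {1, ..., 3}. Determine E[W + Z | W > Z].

25/4

P(W > Z) = 2/3.
Summing (W+Z)·P(x,y) over outcomes with W > Z gives 25/6.
E[W + Z | W > Z] = (25/6) / (2/3) = 25/4.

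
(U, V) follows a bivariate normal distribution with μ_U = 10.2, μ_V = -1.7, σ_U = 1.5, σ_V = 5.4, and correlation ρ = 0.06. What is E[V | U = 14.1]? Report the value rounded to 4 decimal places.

The regression of V on U has slope ρ·σ_V/σ_U and passes through (μ_U, μ_V).
E[V | U=14.1] = -1.7 + (0.06)·(5.4/1.5)·(14.1 − (10.2)) = -1.7 + (0.216)·(3.9) = -0.8576.

-0.8576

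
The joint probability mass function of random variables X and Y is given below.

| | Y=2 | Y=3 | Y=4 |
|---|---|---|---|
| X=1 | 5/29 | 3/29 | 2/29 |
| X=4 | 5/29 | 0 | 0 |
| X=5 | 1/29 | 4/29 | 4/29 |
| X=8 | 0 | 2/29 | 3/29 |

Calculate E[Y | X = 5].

P(X = 5) = 9/29.
Σ Y·P over the event = 2·(1/29) + 3·(4/29) + 4·(4/29) = 30/29.
E[Y | X = 5] = (30/29) / (9/29) = 10/3.

10/3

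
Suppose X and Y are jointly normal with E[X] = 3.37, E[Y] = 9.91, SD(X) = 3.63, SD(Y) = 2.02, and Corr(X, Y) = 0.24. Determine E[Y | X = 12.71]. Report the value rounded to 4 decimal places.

E[Y | X=x] = μ_Y + ρ(σ_Y/σ_X)(x − μ_X) for jointly normal variables.
E[Y | X=12.71] = 9.91 + (0.24)·(2.02/3.63)·(12.71 − (3.37)) = 9.91 + (0.13355)·(9.34) = 11.1574.

11.1574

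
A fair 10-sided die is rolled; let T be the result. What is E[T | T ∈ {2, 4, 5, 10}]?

P(T ∈ {2, 4, 5, 10}) = 2/5.
Σ over the event: 2·1/10 + 4·1/10 + 5·1/10 + 10·1/10 = 21/10.
E[T | T ∈ {2, 4, 5, 10}] = (21/10) / (2/5) = 21/4.

21/4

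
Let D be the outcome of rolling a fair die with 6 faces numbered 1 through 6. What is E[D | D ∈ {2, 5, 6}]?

P(D ∈ {2, 5, 6}) = 1/2.
Σ over the event: 2·1/6 + 5·1/6 + 6·1/6 = 13/6.
E[D | D ∈ {2, 5, 6}] = (13/6) / (1/2) = 13/3.

13/3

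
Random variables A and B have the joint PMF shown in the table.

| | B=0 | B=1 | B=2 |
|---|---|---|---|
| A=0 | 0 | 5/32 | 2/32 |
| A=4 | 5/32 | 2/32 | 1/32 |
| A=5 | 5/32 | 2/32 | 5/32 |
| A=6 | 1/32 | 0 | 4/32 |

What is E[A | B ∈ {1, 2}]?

P(B ∈ {1, 2}) = 21/32.
Summing A·P(A=x,B=y) over the conditioning event gives 71/32.
E[A | B ∈ {1, 2}] = (71/32) / (21/32) = 71/21.

71/21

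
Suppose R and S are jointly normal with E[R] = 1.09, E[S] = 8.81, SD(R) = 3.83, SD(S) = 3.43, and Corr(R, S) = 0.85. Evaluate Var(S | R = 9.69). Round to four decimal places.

3.2648

The conditional variance in a bivariate normal is σ_S²(1 − ρ²), independent of x.
Var(S | R=9.69) = (3.43)²·(1 − (0.85)²) = 11.7649·0.2775 = 3.2648.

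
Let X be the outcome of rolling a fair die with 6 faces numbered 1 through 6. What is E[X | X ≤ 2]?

3/2

Given X ≤ 2, X is equally likely to be any of {1, 2}.
E[X | X ≤ 2] = (1 + 2) / 2 = 3/2.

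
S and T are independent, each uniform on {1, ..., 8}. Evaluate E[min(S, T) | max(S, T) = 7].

49/13

P(max(S, T) = 7) = 13/64.
Summing min(S,T)·P(x,y) over outcomes with max(S, T) = 7 gives 49/64.
E[min(S, T) | max(S, T) = 7] = (49/64) / (13/64) = 49/13.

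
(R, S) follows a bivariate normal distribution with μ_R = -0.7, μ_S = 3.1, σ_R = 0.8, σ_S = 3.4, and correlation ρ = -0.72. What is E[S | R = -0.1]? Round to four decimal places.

The regression of S on R has slope ρ·σ_S/σ_R and passes through (μ_R, μ_S).
E[S | R=-0.1] = 3.1 + (-0.72)·(3.4/0.8)·(-0.1 − (-0.7)) = 3.1 + (-3.06)·(0.6) = 1.2640.

1.2640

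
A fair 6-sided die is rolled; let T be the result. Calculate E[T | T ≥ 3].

9/2

Given T ≥ 3, T is equally likely to be any of {3, 4, 5, 6}.
E[T | T ≥ 3] = (3 + 4 + 5 + 6) / 4 = 9/2.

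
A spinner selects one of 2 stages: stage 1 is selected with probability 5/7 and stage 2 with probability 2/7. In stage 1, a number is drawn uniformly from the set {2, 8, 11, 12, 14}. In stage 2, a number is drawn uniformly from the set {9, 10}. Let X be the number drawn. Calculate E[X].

E[X | stage 1] = (2+8+11+12+14)/5 = 47/5.
E[X | stage 2] = (9+10)/2 = 19/2.
By the law of total expectation,
E[X] = (5/7)·(47/5) + (2/7)·(19/2) = 66/7.

66/7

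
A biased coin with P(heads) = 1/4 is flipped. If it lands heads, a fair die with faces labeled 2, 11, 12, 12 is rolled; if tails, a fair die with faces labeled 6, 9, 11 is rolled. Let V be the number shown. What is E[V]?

141/16

E[V | heads] = (2+11+12+12)/4 = 37/4.
E[V | tails] = (6+9+11)/3 = 26/3.
By the law of total expectation,
E[V] = (1/4)·(37/4) + (3/4)·(26/3) = 141/16.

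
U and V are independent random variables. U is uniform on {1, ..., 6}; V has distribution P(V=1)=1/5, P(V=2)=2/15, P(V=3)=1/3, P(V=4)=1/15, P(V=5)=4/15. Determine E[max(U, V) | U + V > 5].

300/61

P(U + V > 5) = 61/90.
Summing max(U,V)·P(x,y) over outcomes with U + V > 5 gives 10/3.
E[max(U, V) | U + V > 5] = (10/3) / (61/90) = 300/61.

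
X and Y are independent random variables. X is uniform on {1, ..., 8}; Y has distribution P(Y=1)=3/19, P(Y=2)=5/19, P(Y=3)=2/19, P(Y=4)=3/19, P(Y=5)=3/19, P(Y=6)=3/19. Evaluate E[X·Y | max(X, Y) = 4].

98/11

P(max(X, Y) = 4) = 11/76.
Summing XY·P(x,y) over outcomes with max(X, Y) = 4 gives 49/38.
E[X·Y | max(X, Y) = 4] = (49/38) / (11/76) = 98/11.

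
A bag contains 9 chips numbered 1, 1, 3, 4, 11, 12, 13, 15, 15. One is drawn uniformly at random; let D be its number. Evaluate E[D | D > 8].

66/5

P(D > 8) = 5/9.
Σ over the event: 11·1/9 + 12·1/9 + 13·1/9 + 15·2/9 = 22/3.
E[D | D > 8] = (22/3) / (5/9) = 66/5.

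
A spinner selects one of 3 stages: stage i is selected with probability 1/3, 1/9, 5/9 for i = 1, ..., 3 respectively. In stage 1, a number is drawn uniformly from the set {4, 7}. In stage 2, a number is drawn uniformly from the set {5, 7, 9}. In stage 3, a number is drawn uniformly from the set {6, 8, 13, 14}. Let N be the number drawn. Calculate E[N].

299/36

E[N | stage 1] = (4+7)/2 = 11/2.
E[N | stage 2] = (5+7+9)/3 = 7.
E[N | stage 3] = (6+8+13+14)/4 = 41/4.
By the law of total expectation,
E[N] = (1/3)·(11/2) + (1/9)·(7) + (5/9)·(41/4) = 299/36.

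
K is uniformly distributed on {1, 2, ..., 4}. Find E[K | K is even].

Given K is even, K is equally likely to be any of {2, 4}.
E[K | K is even] = (2 + 4) / 2 = 3.

3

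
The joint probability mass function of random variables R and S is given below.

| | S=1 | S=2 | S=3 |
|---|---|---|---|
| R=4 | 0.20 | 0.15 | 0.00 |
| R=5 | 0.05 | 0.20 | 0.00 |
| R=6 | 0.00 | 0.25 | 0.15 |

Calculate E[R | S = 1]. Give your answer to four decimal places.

P(S = 1) = 0.25.
Summing R·P(R=x,S=y) over the conditioning event gives 1.05.
E[R | S = 1] = (1.05) / (0.25) = 4.2000.

4.2000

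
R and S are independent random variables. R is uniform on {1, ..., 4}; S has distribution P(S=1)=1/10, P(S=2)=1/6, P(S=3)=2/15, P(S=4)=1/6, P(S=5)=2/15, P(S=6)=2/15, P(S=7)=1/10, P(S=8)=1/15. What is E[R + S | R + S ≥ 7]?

533/62

P(R + S ≥ 7) = 31/60.
Summing (R+S)·P(x,y) over outcomes with R + S ≥ 7 gives 533/120.
E[R + S | R + S ≥ 7] = (533/120) / (31/60) = 533/62.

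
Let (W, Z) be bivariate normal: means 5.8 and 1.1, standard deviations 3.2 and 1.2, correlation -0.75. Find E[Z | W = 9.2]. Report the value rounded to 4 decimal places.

The regression of Z on W has slope ρ·σ_Z/σ_W and passes through (μ_W, μ_Z).
E[Z | W=9.2] = 1.1 + (-0.75)·(1.2/3.2)·(9.2 − (5.8)) = 1.1 + (-0.28125)·(3.4) = 0.1438.

0.1438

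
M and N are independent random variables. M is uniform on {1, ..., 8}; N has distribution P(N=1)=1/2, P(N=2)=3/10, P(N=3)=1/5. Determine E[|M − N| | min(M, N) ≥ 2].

19/7

P(min(M, N) ≥ 2) = 7/16.
Summing |M−N|·P(x,y) over outcomes with min(M, N) ≥ 2 gives 19/16.
E[|M − N| | min(M, N) ≥ 2] = (19/16) / (7/16) = 19/7.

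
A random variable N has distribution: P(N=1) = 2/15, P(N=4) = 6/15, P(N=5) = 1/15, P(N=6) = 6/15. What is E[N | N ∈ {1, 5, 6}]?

43/9

P(N ∈ {1, 5, 6}) = 3/5.
Σ over the event: 1·2/15 + 5·1/15 + 6·2/5 = 43/15.
E[N | N ∈ {1, 5, 6}] = (43/15) / (3/5) = 43/9.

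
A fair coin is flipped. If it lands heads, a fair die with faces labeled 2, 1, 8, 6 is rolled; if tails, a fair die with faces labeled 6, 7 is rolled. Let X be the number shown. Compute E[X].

43/8

E[X | heads] = (2+1+8+6)/4 = 17/4.
E[X | tails] = (6+7)/2 = 13/2.
By the law of total expectation,
E[X] = (1/2)·(17/4) + (1/2)·(13/2) = 43/8.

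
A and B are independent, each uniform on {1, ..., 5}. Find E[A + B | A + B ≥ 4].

P(A + B ≥ 4) = 22/25.
Summing (A+B)·P(x,y) over outcomes with A + B ≥ 4 gives 142/25.
E[A + B | A + B ≥ 4] = (142/25) / (22/25) = 71/11.

71/11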